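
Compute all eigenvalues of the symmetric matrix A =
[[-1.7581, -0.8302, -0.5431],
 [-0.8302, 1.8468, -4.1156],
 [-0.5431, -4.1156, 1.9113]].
sigma(A) ≈ {-3, -1, 6}

A is real symmetric, so its spectrum consists of real eigenvalues. Expanding the characteristic polynomial of the displayed matrix gives
  det(λ I - A) = p(λ) = λ^3 + (-2)λ^2 + (-21)λ + (-18).
Solving p(λ) = 0 yields eigenvalues ≈ -3, -1, 6. (A is shown rounded to 4 decimals, so these recover the underlying integer eigenvalues to within that precision.)
Verification: the trace of A = 2 equals the sum of eigenvalues 2, and det(A) ≈ 17.9999 matches the eigenvalue product 18.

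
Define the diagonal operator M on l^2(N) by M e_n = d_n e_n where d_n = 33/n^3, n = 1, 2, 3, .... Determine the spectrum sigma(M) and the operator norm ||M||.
sigma(M) = {33/n^3 : n ≥ 1} ∪ {0}; ||M|| = 33

A bounded diagonal operator on l^2 with diagonal entries d_n has spectrum equal to the closure of {d_n : n ≥ 1}: every d_n is an eigenvalue (with eigenvector e_n), so {d_n} ⊂ sigma(M); the spectrum is closed, so its closure is too; and for lambda not in the closure, (M - lambda I) has bounded inverse (the diagonal entries 1/(d_n - lambda) are bounded). For our sequence d_n = 33/n^3, n = 1, 2, 3, ...:
  - {d_n} = {33/n^3 : n ≥ 1}; the only limit point is 0
  - closure = {33/n^3 : n ≥ 1} ∪ {0}
For the norm: a diagonal operator has ||M|| = sup_n |d_n|. Here d_n = 33/n^3 is positive and decreasing, so sup_n |d_n| = d_1 = 33. So ||M|| = 33.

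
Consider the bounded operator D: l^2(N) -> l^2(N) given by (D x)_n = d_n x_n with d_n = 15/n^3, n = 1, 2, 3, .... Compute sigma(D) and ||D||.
sigma(D) = {15/n^3 : n ≥ 1} ∪ {0}; ||D|| = 15

A bounded diagonal operator on l^2 with diagonal entries d_n has spectrum equal to the closure of {d_n : n ≥ 1}: every d_n is an eigenvalue (with eigenvector e_n), so {d_n} ⊂ sigma(D); the spectrum is closed, so its closure is too; and for lambda not in the closure, (D - lambda I) has bounded inverse (the diagonal entries 1/(d_n - lambda) are bounded). For our sequence d_n = 15/n^3, n = 1, 2, 3, ...:
  - {d_n} = {15/n^3 : n ≥ 1}; the only limit point is 0
  - closure = {15/n^3 : n ≥ 1} ∪ {0}
For the norm: a diagonal operator has ||D|| = sup_n |d_n|. Here d_n = 15/n^3 is positive and decreasing, so sup_n |d_n| = d_1 = 15. So ||D|| = 15.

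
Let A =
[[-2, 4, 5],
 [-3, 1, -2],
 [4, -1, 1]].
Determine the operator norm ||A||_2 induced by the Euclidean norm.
||A||_2 ≈ 6.8693 (= sqrt(largest eigenvalue of A^T A))

||A||_2 = sigma_max(A) = sqrt(lambda_max(A^T A)). Form the symmetric matrix M = A^T A =
[[29, -15, 0],
 [-15, 18, 17],
 [0, 17, 30]].
Its characteristic polynomial (trace, sum of principal 2x2 minors, determinant of M give the coefficients) is
  p(λ) = det(λ I - M) = λ^3 - 77λ^2 + 1418λ - 529.
No integer candidate from the rational root theorem (±divisors of 529) is a root, so the roots are irrational. The cubic discriminant is Δ = 582845625 > 0, so there are three distinct real roots. p(0) = -529 and p(1) = 813 have opposite signs, so a root lies in (0, 1); Newton's method refines it to λ ≈ 0.3809. p(29) = 225 and p(30) = -289 have opposite signs, so a root lies in (29, 30); Newton's method refines it to λ ≈ 29.4323. p(47) = -153 and p(48) = 719 have opposite signs, so a root lies in (47, 48); Newton's method refines it to λ ≈ 47.1868. Check (Vieta): the three roots sum to 77, matching tr M = 77.
So the eigenvalues of A^T A are ≈ 0.3809, 29.4323, 47.1868 (all ≥ 0, as they must be for A^T A). The largest is λ_max ≈ 47.1868, hence ||A||_2 = sqrt(λ_max) ≈ 6.8693.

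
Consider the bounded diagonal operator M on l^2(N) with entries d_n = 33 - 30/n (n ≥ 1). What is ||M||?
||M|| = 33

For a diagonal operator on l^2 with entries d_n, ||M|| = sup_n |d_n|. Here d_1 = 3, d_2 = 18, ..., and d_n = 33 - 30/n increases monotonically toward 33. All terms lie in [3, 33), so |d_n| = d_n and the supremum is the limit 33, which is not attained by any individual d_n. Hence ||M|| = 33.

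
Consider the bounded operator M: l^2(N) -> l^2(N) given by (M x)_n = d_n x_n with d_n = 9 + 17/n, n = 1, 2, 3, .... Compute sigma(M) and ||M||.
sigma(M) = {9 + 17/n : n ≥ 1} ∪ {9}; ||M|| = 26

A bounded diagonal operator on l^2 with diagonal entries d_n has spectrum equal to the closure of {d_n : n ≥ 1}: every d_n is an eigenvalue (with eigenvector e_n), so {d_n} ⊂ sigma(M); the spectrum is closed, so its closure is too; and for lambda not in the closure, (M - lambda I) has bounded inverse (the diagonal entries 1/(d_n - lambda) are bounded). For our sequence d_n = 9 + 17/n, n = 1, 2, 3, ...:
  - {d_n} = {9 + 17/n : n ≥ 1}; the only limit point is 9
  - closure = {9 + 17/n : n ≥ 1} ∪ {9}
For the norm: a diagonal operator has ||M|| = sup_n |d_n|. Here d_n = 9 + 17/n is positive and decreasing, so sup_n |d_n| = d_1 = 9 + 17 = 26. So ||M|| = 26.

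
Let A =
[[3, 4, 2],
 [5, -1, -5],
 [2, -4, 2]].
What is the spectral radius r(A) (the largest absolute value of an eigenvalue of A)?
r(A) ≈ 6.6288

The eigenvalues of A are the roots of its characteristic polynomial. With M = A (coefficients from the trace, the sum of principal 2x2 minors, and det A):
  p(λ) = det(λ I - M) = λ^3 - 4λ^2 - 43λ + 182.
No integer candidate from the rational root theorem (±divisors of 182) is a root, so the roots are irrational. The cubic discriminant is Δ = 63328 > 0, so there are three distinct real roots. p(-7) = -56 and p(-6) = 80 have opposite signs, so a root lies in (-7, -6); Newton's method refines it to λ ≈ -6.6288. p(4) = 10 and p(5) = -8 have opposite signs, so a root lies in (4, 5); Newton's method refines it to λ ≈ 4.4274. p(6) = -4 and p(7) = 28 have opposite signs, so a root lies in (6, 7); Newton's method refines it to λ ≈ 6.2014. Check (Vieta): the three roots sum to 4, matching tr M = 4.
Thus the eigenvalues (to 4 decimals) are -6.6288 (modulus 6.6288); 4.4274 (modulus 4.4274); 6.2014 (modulus 6.2014). The spectral radius is the largest modulus: r(A) ≈ 6.6288. (Cross-check: r(A) ≤ ||A||_2 ≈ 7.182; equality holds whenever A is normal, though it can also hold for some non-normal A.)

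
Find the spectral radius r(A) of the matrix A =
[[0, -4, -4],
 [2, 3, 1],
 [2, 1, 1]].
r(A) ≈ 3.8537

The eigenvalues of A are the roots of its characteristic polynomial. With M = A (coefficients from the trace, the sum of principal 2x2 minors, and det A):
  p(λ) = det(λ I - M) = λ^3 - 4λ^2 + 18λ - 16.
No integer candidate from the rational root theorem (±divisors of 16) is a root, so the roots are irrational. The cubic discriminant is Δ = -8416 < 0, so there is one real root and a complex-conjugate pair. p(1) = -1 and p(2) = 12 have opposite signs, so a root lies in (1, 2); Newton's method refines it to λ ≈ 1.0773. Dividing out (λ - (1.0773)) leaves approximately λ^2 - 2.9227λ + 14.8513. For λ^2 - 2.9227λ + 14.8513 the discriminant is -50.8633. It is negative, so the remaining roots are the complex-conjugate pair λ ≈ 1.4613 ± 3.5659i. Their product equals the constant term, so |λ|^2 ≈ 14.8513 and |λ| ≈ 3.8537.
Thus the eigenvalues (to 4 decimals) are 1.0773 (modulus 1.0773); 1.4613 ± 3.5659i (modulus 3.8537). The spectral radius is the largest modulus: r(A) ≈ 3.8537. (Cross-check: r(A) ≤ ||A||_2 ≈ 6.6698; equality holds whenever A is normal, though it can also hold for some non-normal A.)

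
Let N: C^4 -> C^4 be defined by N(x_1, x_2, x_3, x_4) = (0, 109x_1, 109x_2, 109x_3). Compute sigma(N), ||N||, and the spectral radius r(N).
sigma(N) = {0}; ||N|| = 109; r(N) = 0. (N is nilpotent with N^4 = 0.)

On C^4, N is a strictly lower-triangular matrix with 109 on the subdiagonal and zeros elsewhere, so its characteristic polynomial is lambda^4 and every eigenvalue is 0: sigma(N) = {0}. For the operator norm, N e_i = 109e_{i+1} for i = 1, ..., 3 and N e_4 = 0, so the singular values of N are 109 (with multiplicity 3) and 0; hence ||N|| = 109. The spectral radius r(N) = max|lambda| = 0. Note ||N|| > r(N) — characteristic of non-normal nilpotent operators. Indeed N^4 = 0.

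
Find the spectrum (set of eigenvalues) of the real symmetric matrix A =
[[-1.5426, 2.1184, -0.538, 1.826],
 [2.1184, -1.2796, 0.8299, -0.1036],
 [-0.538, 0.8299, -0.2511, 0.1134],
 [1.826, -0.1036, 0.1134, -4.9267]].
sigma(A) ≈ {-6, -3, 0, 1}

A is real symmetric, so its spectrum consists of real eigenvalues. Expanding the characteristic polynomial of the displayed matrix gives
  det(λ I - A) = p(λ) = λ^4 + (8)λ^3 + (9)λ^2 + (-18)λ + (0).
Solving p(λ) = 0 yields eigenvalues ≈ -6, -3, 0, 1. (A is shown rounded to 4 decimals, so these recover the underlying integer eigenvalues to within that precision.)
Verification: the trace of A = -8 equals the sum of eigenvalues -8, and det(A) ≈ -0.0000 matches the eigenvalue product 0.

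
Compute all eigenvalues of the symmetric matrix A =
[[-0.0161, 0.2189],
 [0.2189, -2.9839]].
sigma(A) ≈ {-3, 0}

A is real symmetric, so its spectrum consists of real eigenvalues. Expanding the characteristic polynomial of the displayed matrix gives
  det(λ I - A) = p(λ) = λ^2 + (3)λ + (0).
Solving p(λ) = 0 yields eigenvalues ≈ -3, 0. (A is shown rounded to 4 decimals, so these recover the underlying integer eigenvalues to within that precision.)
Verification: the trace of A = -3 equals the sum of eigenvalues -3, and det(A) ≈ 0.0001 matches the eigenvalue product 0.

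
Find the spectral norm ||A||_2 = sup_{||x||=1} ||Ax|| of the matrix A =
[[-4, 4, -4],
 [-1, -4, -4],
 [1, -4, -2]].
||A||_2 ≈ 7.4118 (= sqrt(largest eigenvalue of A^T A))

||A||_2 = sigma_max(A) = sqrt(lambda_max(A^T A)). Form the symmetric matrix M = A^T A =
[[18, -16, 18],
 [-16, 48, 8],
 [18, 8, 36]].
Its characteristic polynomial (trace, sum of principal 2x2 minors, determinant of M give the coefficients) is
  p(λ) = det(λ I - M) = λ^3 - 102λ^2 + 2596λ - 576.
No integer candidate from the rational root theorem (±divisors of 576) is a root, so the roots are irrational. The cubic discriminant is Δ = 426166592 > 0, so there are three distinct real roots. p(0) = -576 and p(1) = 1919 have opposite signs, so a root lies in (0, 1); Newton's method refines it to λ ≈ 0.2238. p(46) = 344 and p(47) = -59 have opposite signs, so a root lies in (46, 47); Newton's method refines it to λ ≈ 46.841. p(54) = -360 and p(55) = 29 have opposite signs, so a root lies in (54, 55); Newton's method refines it to λ ≈ 54.9351. Check (Vieta): the three roots sum to 102, matching tr M = 102.
So the eigenvalues of A^T A are ≈ 0.2238, 46.841, 54.9351 (all ≥ 0, as they must be for A^T A). The largest is λ_max ≈ 54.9351, hence ||A||_2 = sqrt(λ_max) ≈ 7.4118.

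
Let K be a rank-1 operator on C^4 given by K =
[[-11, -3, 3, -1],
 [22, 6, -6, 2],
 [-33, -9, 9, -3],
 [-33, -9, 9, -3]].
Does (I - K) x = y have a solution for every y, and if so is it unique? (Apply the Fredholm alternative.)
(I - K) is singular (det(I - K) = 0, i.e. 1 ∈ sigma(K)). (I - K) x = y is solvable iff y ⊥ ker((I - K)^*) = span{(-11, -3, 3, -1)}, i.e. iff -11y_1 - 3y_2 + 3y_3 - y_4 = 0. When solvable, the solutions are x = y + c·(1, -2, 3, 3), c arbitrary (ker(I - K) = span{(1, -2, 3, 3)}, dimension 1).

K has rank 1, so it is an outer product K = u v^T: every row of K is a multiple of one row vector. Reading off the entries, u = (1, -2, 3, 3) and v = (-11, -3, 3, -1) (row i of K equals u_i·v^T). A rank-one matrix u v^T satisfies K u = u (v·u) and kills the (3)-dimensional subspace v^⊥, so its characteristic polynomial is lambda^3 (lambda - v·u) with v·u = tr K = 1. Hence the eigenvalues of I - K are 1 (multiplicity 3) and 1 - (1) = 0, so det(I - K) = 0. (Direct check: I - K =
[[12, 3, -3, 1],
 [-22, -5, 6, -2],
 [33, 9, -8, 3],
 [33, 9, -9, 4]]
has determinant 0.) So 1 is an eigenvalue of K and (I - K) is not invertible. The finite-dimensional Fredholm alternative says: either (I - K) is invertible, or ker(I - K) ≠ {0} and then range(I - K) = ker((I - K)^*)^⊥, with dim ker(I - K) = dim ker((I - K)^*). We are in the second case, so we need both kernels. Kernel of I - K: (I - K) u = u - u (v·u) = u - u = 0, so ker(I - K) = span{u} = span{(1, -2, 3, 3)} (it is exactly 1-dimensional because rank(I - K) = 3). Kernel of the adjoint: K is real, so (I - K)^* = I - K^T = I - v u^T, and (I - v u^T) v = v - v (u·v) = 0; hence ker((I - K)^*) = span{v} = span{(-11, -3, 3, -1)}. Therefore (I - K) x = y is solvable iff <y, v> = 0, i.e. iff -11y_1 - 3y_2 + 3y_3 - y_4 = 0. When this holds, K y = u (v·y) = 0, so (I - K) y = y and x = y is a particular solution; the full solution set is the line x = y + c·u = y + c·(1, -2, 3, 3), c ∈ C.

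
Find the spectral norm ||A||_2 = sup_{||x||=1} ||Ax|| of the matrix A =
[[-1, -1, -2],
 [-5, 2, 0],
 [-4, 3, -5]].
||A||_2 ≈ 8.3298 (= sqrt(largest eigenvalue of A^T A))

||A||_2 = sigma_max(A) = sqrt(lambda_max(A^T A)). Form the symmetric matrix M = A^T A =
[[42, -21, 22],
 [-21, 14, -13],
 [22, -13, 29]].
Its characteristic polynomial (trace, sum of principal 2x2 minors, determinant of M give the coefficients) is
  p(λ) = det(λ I - M) = λ^3 - 85λ^2 + 1118λ - 2401.
No integer candidate from the rational root theorem (±divisors of 2401) is a root, so the roots are irrational. The cubic discriminant is Δ = 1494341185 > 0, so there are three distinct real roots. p(2) = -497 and p(3) = 215 have opposite signs, so a root lies in (2, 3); Newton's method refines it to λ ≈ 2.6742. p(12) = 503 and p(13) = -35 have opposite signs, so a root lies in (12, 13); Newton's method refines it to λ ≈ 12.9399. p(69) = -1435 and p(70) = 2359 have opposite signs, so a root lies in (69, 70); Newton's method refines it to λ ≈ 69.3859. Check (Vieta): the three roots sum to 85, matching tr M = 85.
So the eigenvalues of A^T A are ≈ 2.6742, 12.9399, 69.3859 (all ≥ 0, as they must be for A^T A). The largest is λ_max ≈ 69.3859, hence ||A||_2 = sqrt(λ_max) ≈ 8.3298.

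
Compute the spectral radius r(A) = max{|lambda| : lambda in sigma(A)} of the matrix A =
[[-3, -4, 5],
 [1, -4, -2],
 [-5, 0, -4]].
r(A) ≈ 6.2297

The eigenvalues of A are the roots of its characteristic polynomial. With M = A (coefficients from the trace, the sum of principal 2x2 minors, and det A):
  p(λ) = det(λ I - M) = λ^3 + 11λ^2 + 69λ + 204.
No integer candidate from the rational root theorem (±divisors of 204) is a root, so the roots are irrational. The cubic discriminant is Δ = -160635 < 0, so there is one real root and a complex-conjugate pair. p(-6) = -30 and p(-5) = 9 have opposite signs, so a root lies in (-6, -5); Newton's method refines it to λ ≈ -5.2565. Dividing out (λ - (-5.2565)) leaves approximately λ^2 + 5.7435λ + 38.8093. For λ^2 + 5.7435λ + 38.8093 the discriminant is -122.2491. It is negative, so the remaining roots are the complex-conjugate pair λ ≈ -2.8718 ± 5.5283i. Their product equals the constant term, so |λ|^2 ≈ 38.8093 and |λ| ≈ 6.2297.
Thus the eigenvalues (to 4 decimals) are -5.2565 (modulus 5.2565); -2.8718 ± 5.5283i (modulus 6.2297). The spectral radius is the largest modulus: r(A) ≈ 6.2297. (Cross-check: r(A) ≤ ||A||_2 ≈ 7.2321; equality holds whenever A is normal, though it can also hold for some non-normal A.)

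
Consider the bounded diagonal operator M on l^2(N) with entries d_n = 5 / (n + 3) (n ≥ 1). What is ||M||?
||M|| = 5/4 (attained at n = 1)

For M diagonal, ||M|| = sup_n |d_n| = sup_n 5/(n + 3). This is positive and strictly decreasing in n, so the supremum is attained at n = 1: d_1 = 5/(1 + 3) = 5/4. Hence ||M|| = 5/4.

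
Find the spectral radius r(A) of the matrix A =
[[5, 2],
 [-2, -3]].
r(A) = (2 + sqrt(48))/2 ≈ 4.4641

The eigenvalues of A are the roots of its characteristic polynomial. With M = A (coefficients from the trace and determinant):
  p(λ) = det(λ I - M) = λ^2 - 2λ - 11.
For λ^2 - 2λ - 11 the discriminant is 48. It is nonnegative but not a perfect square, so the roots are real and irrational: λ = (2 ± sqrt(48))/2 ≈ 4.4641, -2.4641.
Thus the eigenvalues (to 4 decimals) are 4.4641 (modulus 4.4641); -2.4641 (modulus 2.4641). The spectral radius is the largest modulus: r(A) = (2 + sqrt(48))/2 ≈ 4.4641. (Cross-check: r(A) ≤ ||A||_2 ≈ 6.2361; equality holds whenever A is normal, though it can also hold for some non-normal A.)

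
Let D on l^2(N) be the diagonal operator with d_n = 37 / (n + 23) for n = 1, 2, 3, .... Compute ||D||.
||D|| = 37/24 (attained at n = 1)

For D diagonal, ||D|| = sup_n |d_n| = sup_n 37/(n + 23). This is positive and strictly decreasing in n, so the supremum is attained at n = 1: d_1 = 37/(1 + 23) = 37/24. Hence ||D|| = 37/24.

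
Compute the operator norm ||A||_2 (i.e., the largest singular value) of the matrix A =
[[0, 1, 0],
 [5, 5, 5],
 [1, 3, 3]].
||A||_2 ≈ 9.6016 (= sqrt(largest eigenvalue of A^T A))

||A||_2 = sigma_max(A) = sqrt(lambda_max(A^T A)). Form the symmetric matrix M = A^T A =
[[26, 28, 28],
 [28, 35, 34],
 [28, 34, 34]].
Its characteristic polynomial (trace, sum of principal 2x2 minors, determinant of M give the coefficients) is
  p(λ) = det(λ I - M) = λ^3 - 95λ^2 + 260λ - 100.
No integer candidate from the rational root theorem (±divisors of 100) is a root, so the roots are irrational. The cubic discriminant is Δ = 241026000 > 0, so there are three distinct real roots. p(0) = -100 and p(1) = 66 have opposite signs, so a root lies in (0, 1); Newton's method refines it to λ ≈ 0.4623. p(2) = 48 and p(3) = -148 have opposite signs, so a root lies in (2, 3); Newton's method refines it to λ ≈ 2.3461. p(92) = -1572 and p(93) = 6782 have opposite signs, so a root lies in (92, 93); Newton's method refines it to λ ≈ 92.1916. Check (Vieta): the three roots sum to 95, matching tr M = 95.
So the eigenvalues of A^T A are ≈ 0.4623, 2.3461, 92.1916 (all ≥ 0, as they must be for A^T A). The largest is λ_max ≈ 92.1916, hence ||A||_2 = sqrt(λ_max) ≈ 9.6016.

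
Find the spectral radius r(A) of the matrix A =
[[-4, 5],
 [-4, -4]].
r(A) = 6

The eigenvalues of A are the roots of its characteristic polynomial. With M = A (coefficients from the trace and determinant):
  p(λ) = det(λ I - M) = λ^2 + 8λ + 36.
For λ^2 + 8λ + 36 the discriminant is -80. It is negative, so the roots are the complex-conjugate pair λ = -4 ± (sqrt(80)/2) i ≈ -4 ± 4.4721i. For a conjugate pair the product of the roots equals the constant term, so |λ|^2 = 36 and |λ| = sqrt(36) = 6.
Thus the eigenvalues (to 4 decimals) are -4 ± 4.4721i (modulus 6). The spectral radius is the largest modulus: r(A) = 6. (Cross-check: r(A) ≤ ||A||_2 ≈ 6.5208; equality holds whenever A is normal, though it can also hold for some non-normal A.)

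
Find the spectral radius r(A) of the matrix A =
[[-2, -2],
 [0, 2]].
r(A) = 2

The eigenvalues of A are the roots of its characteristic polynomial. With M = A (coefficients from the trace and determinant):
  p(λ) = det(λ I - M) = λ^2 - 4.
For λ^2 - 4 the discriminant is 16. It is a perfect square (4^2), so the roots are rational: λ = (0 ± 4)/2 = 2, -2.
Thus the eigenvalues (to 4 decimals) are 2 (modulus 2); -2 (modulus 2). The spectral radius is the largest modulus: r(A) = 2. (Cross-check: r(A) ≤ ||A||_2 ≈ 3.2361; equality holds whenever A is normal, though it can also hold for some non-normal A.)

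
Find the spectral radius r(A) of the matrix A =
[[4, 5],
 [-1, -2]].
r(A) = 3

The eigenvalues of A are the roots of its characteristic polynomial. With M = A (coefficients from the trace and determinant):
  p(λ) = det(λ I - M) = λ^2 - 2λ - 3.
For λ^2 - 2λ - 3 the discriminant is 16. It is a perfect square (4^2), so the roots are rational: λ = (2 ± 4)/2 = 3, -1.
Thus the eigenvalues (to 4 decimals) are 3 (modulus 3); -1 (modulus 1). The spectral radius is the largest modulus: r(A) = 3. (Cross-check: r(A) ≤ ||A||_2 ≈ 6.7678; equality holds whenever A is normal, though it can also hold for some non-normal A.)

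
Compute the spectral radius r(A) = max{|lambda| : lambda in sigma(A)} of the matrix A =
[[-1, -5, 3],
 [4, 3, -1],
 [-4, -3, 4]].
r(A) ≈ 5.1081

The eigenvalues of A are the roots of its characteristic polynomial. With M = A (coefficients from the trace, the sum of principal 2x2 minors, and det A):
  p(λ) = det(λ I - M) = λ^3 - 6λ^2 + 34λ - 51.
No integer candidate from the rational root theorem (±divisors of 51) is a root, so the roots are irrational. The cubic discriminant is Δ = -42619 < 0, so there is one real root and a complex-conjugate pair. p(1) = -22 and p(2) = 1 have opposite signs, so a root lies in (1, 2); Newton's method refines it to λ ≈ 1.9545. Dividing out (λ - (1.9545)) leaves approximately λ^2 - 4.0455λ + 26.093. For λ^2 - 4.0455λ + 26.093 the discriminant is -88.0062. It is negative, so the remaining roots are the complex-conjugate pair λ ≈ 2.0227 ± 4.6906i. Their product equals the constant term, so |λ|^2 ≈ 26.093 and |λ| ≈ 5.1081.
Thus the eigenvalues (to 4 decimals) are 1.9545 (modulus 1.9545); 2.0227 ± 4.6906i (modulus 5.1081). The spectral radius is the largest modulus: r(A) ≈ 5.1081. (Cross-check: r(A) ≤ ||A||_2 ≈ 9.476; equality holds whenever A is normal, though it can also hold for some non-normal A.)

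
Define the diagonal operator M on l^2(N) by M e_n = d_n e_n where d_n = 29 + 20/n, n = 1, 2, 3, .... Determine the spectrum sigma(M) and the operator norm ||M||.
sigma(M) = {29 + 20/n : n ≥ 1} ∪ {29}; ||M|| = 49

A bounded diagonal operator on l^2 with diagonal entries d_n has spectrum equal to the closure of {d_n : n ≥ 1}: every d_n is an eigenvalue (with eigenvector e_n), so {d_n} ⊂ sigma(M); the spectrum is closed, so its closure is too; and for lambda not in the closure, (M - lambda I) has bounded inverse (the diagonal entries 1/(d_n - lambda) are bounded). For our sequence d_n = 29 + 20/n, n = 1, 2, 3, ...:
  - {d_n} = {29 + 20/n : n ≥ 1}; the only limit point is 29
  - closure = {29 + 20/n : n ≥ 1} ∪ {29}
For the norm: a diagonal operator has ||M|| = sup_n |d_n|. Here d_n = 29 + 20/n is positive and decreasing, so sup_n |d_n| = d_1 = 29 + 20 = 49. So ||M|| = 49.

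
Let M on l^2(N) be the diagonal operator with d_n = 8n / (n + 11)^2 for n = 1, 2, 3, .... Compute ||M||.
||M|| = 2/11 (attained at n = 11)

For M diagonal, ||M|| = sup_n |d_n|. Treat f(x) = 8x / (x + 11)^2 for real x > 0. By the quotient rule, f'(x) = 8(11 - x)/(x + 11)^3, which is positive for x < 11 and negative for x > 11. So f has a unique maximum at x = 11, and since 11 is a positive integer, the supremum over n ≥ 1 is attained at n = 11: d_11 = 8·11/(11 + 11)^2 = 8·11/484 = 2/11. Hence ||M|| = 2/11.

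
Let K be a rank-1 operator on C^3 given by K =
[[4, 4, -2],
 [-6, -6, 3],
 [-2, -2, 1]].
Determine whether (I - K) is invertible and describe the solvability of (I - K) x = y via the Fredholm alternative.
(I - K) is invertible (det(I - K) = 2 ≠ 0), so for every y in C^3 the equation (I - K) x = y has a unique solution.

K has rank 1, so it is an outer product K = u v^T: every row of K is a multiple of one row vector. Reading off the entries, u = (-2, 3, 1) and v = (-2, -2, 1) (row i of K equals u_i·v^T). A rank-one matrix u v^T satisfies K u = u (v·u) and kills the (2)-dimensional subspace v^⊥, so its characteristic polynomial is lambda^2 (lambda - v·u) with v·u = tr K = -1. Hence the eigenvalues of I - K are 1 (multiplicity 2) and 1 - (-1) = 2, so det(I - K) = 2. (Direct check: I - K =
[[-3, -4, 2],
 [6, 7, -3],
 [2, 2, 0]]
has determinant 2.) The finite-dimensional Fredholm alternative says: either (I - K) is invertible, or ker(I - K) ≠ {0} and then range(I - K) = ker((I - K)^*)^⊥, with dim ker(I - K) = dim ker((I - K)^*). Since det(I - K) ≠ 0, 1 is not an eigenvalue of K and ker(I - K) = {0}, so we are in the first case: for every y there is a unique x = (I - K)^(-1) y. Explicitly, by the Sherman–Morrison formula, (I - u v^T)^(-1) = I + u v^T/(1 - v·u), i.e. (I - K)^(-1) = I + K/(2).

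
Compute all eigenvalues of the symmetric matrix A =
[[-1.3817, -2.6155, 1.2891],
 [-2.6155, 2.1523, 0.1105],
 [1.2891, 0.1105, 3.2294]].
sigma(A) ≈ {-3, 3, 4}

A is real symmetric, so its spectrum consists of real eigenvalues. Expanding the characteristic polynomial of the displayed matrix gives
  det(λ I - A) = p(λ) = λ^3 + (-4)λ^2 + (-9)λ + (36).
Solving p(λ) = 0 yields eigenvalues ≈ -3, 3, 4. (A is shown rounded to 4 decimals, so these recover the underlying integer eigenvalues to within that precision.)
Verification: the trace of A = 4 equals the sum of eigenvalues 4, and det(A) ≈ -36.0004 matches the eigenvalue product -36.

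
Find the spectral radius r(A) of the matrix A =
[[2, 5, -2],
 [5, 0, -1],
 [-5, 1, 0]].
r(A) ≈ 7.1147

The eigenvalues of A are the roots of its characteristic polynomial. With M = A (coefficients from the trace, the sum of principal 2x2 minors, and det A):
  p(λ) = det(λ I - M) = λ^3 - 2λ^2 - 34λ - 17.
No integer candidate from the rational root theorem (±divisors of 17) is a root, so the roots are irrational. The cubic discriminant is Δ = 132685 > 0, so there are three distinct real roots. p(-5) = -22 and p(-4) = 23 have opposite signs, so a root lies in (-5, -4); Newton's method refines it to λ ≈ -4.5946. p(-1) = 14 and p(0) = -17 have opposite signs, so a root lies in (-1, 0); Newton's method refines it to λ ≈ -0.52. p(7) = -10 and p(8) = 95 have opposite signs, so a root lies in (7, 8); Newton's method refines it to λ ≈ 7.1147. Check (Vieta): the three roots sum to 2, matching tr M = 2.
Thus the eigenvalues (to 4 decimals) are -4.5946 (modulus 4.5946); -0.52 (modulus 0.52); 7.1147 (modulus 7.1147). The spectral radius is the largest modulus: r(A) ≈ 7.1147. (Cross-check: r(A) ≤ ||A||_2 ≈ 7.5568; equality holds whenever A is normal, though it can also hold for some non-normal A.)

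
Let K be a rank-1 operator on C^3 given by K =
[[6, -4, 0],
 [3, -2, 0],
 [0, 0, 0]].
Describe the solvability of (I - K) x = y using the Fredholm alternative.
(I - K) is invertible (det(I - K) = -3 ≠ 0), so for every y in C^3 the equation (I - K) x = y has a unique solution.

K has rank 1, so it is an outer product K = u v^T: every row of K is a multiple of one row vector. Reading off the entries, u = (2, 1, 0) and v = (3, -2, 0) (row i of K equals u_i·v^T). A rank-one matrix u v^T satisfies K u = u (v·u) and kills the (2)-dimensional subspace v^⊥, so its characteristic polynomial is lambda^2 (lambda - v·u) with v·u = tr K = 4. Hence the eigenvalues of I - K are 1 (multiplicity 2) and 1 - (4) = -3, so det(I - K) = -3. (Direct check: I - K =
[[-5, 4, 0],
 [-3, 3, 0],
 [0, 0, 1]]
has determinant -3.) The finite-dimensional Fredholm alternative says: either (I - K) is invertible, or ker(I - K) ≠ {0} and then range(I - K) = ker((I - K)^*)^⊥, with dim ker(I - K) = dim ker((I - K)^*). Since det(I - K) ≠ 0, 1 is not an eigenvalue of K and ker(I - K) = {0}, so we are in the first case: for every y there is a unique x = (I - K)^(-1) y. Explicitly, by the Sherman–Morrison formula, (I - u v^T)^(-1) = I + u v^T/(1 - v·u), i.e. (I - K)^(-1) = I + K/(-3).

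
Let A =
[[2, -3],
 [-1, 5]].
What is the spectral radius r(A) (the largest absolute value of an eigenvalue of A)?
r(A) = (7 + sqrt(21))/2 ≈ 5.7913

The eigenvalues of A are the roots of its characteristic polynomial. With M = A (coefficients from the trace and determinant):
  p(λ) = det(λ I - M) = λ^2 - 7λ + 7.
For λ^2 - 7λ + 7 the discriminant is 21. It is nonnegative but not a perfect square, so the roots are real and irrational: λ = (7 ± sqrt(21))/2 ≈ 5.7913, 1.2087.
Thus the eigenvalues (to 4 decimals) are 5.7913 (modulus 5.7913); 1.2087 (modulus 1.2087). The spectral radius is the largest modulus: r(A) = (7 + sqrt(21))/2 ≈ 5.7913. (Cross-check: r(A) ≤ ||A||_2 ≈ 6.1401; equality holds whenever A is normal, though it can also hold for some non-normal A.)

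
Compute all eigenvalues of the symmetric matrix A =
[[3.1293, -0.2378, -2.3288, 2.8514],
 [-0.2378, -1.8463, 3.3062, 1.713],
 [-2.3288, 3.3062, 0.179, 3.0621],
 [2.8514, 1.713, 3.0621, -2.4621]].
sigma(A) ≈ {-6, -4, 4, 5}

A is real symmetric, so its spectrum consists of real eigenvalues. Expanding the characteristic polynomial of the displayed matrix gives
  det(λ I - A) = p(λ) = λ^4 + (1)λ^3 + (-46)λ^2 + (-16.002)λ + (479.9972).
Solving p(λ) = 0 yields eigenvalues ≈ -6, -4, 4, 5. (A is shown rounded to 4 decimals, so these recover the underlying integer eigenvalues to within that precision.)
Verification: the trace of A = -1 equals the sum of eigenvalues -1, and det(A) ≈ 479.9972 matches the eigenvalue product 480.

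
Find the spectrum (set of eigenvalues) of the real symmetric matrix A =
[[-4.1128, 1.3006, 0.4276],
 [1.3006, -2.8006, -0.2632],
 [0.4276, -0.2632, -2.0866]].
sigma(A) ≈ {-5, -2} (-2 with multiplicity 2)

A is real symmetric, so its spectrum consists of real eigenvalues. Expanding the characteristic polynomial of the displayed matrix gives
  det(λ I - A) = p(λ) = λ^3 + (9)λ^2 + (24)λ + (20).
Solving p(λ) = 0 yields eigenvalues ≈ -5, -2, -2. (A is shown rounded to 4 decimals, so these recover the underlying integer eigenvalues to within that precision.)
Verification: the trace of A = -9 equals the sum of eigenvalues -9, and det(A) ≈ -20.0003 matches the eigenvalue product -20.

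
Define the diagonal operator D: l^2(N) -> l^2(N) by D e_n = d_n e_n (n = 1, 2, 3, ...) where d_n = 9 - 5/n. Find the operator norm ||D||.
||D|| = 9

For a diagonal operator on l^2 with entries d_n, ||D|| = sup_n |d_n|. Here d_1 = 4, d_2 = 13/2, ..., and d_n = 9 - 5/n increases monotonically toward 9. All terms lie in [4, 9), so |d_n| = d_n and the supremum is the limit 9, which is not attained by any individual d_n. Hence ||D|| = 9.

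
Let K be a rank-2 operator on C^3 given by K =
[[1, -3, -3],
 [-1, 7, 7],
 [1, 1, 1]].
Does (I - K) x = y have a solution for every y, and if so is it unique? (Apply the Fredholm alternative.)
(I - K) is singular (det(I - K) = 0, i.e. 1 ∈ sigma(K)). (I - K) x = y is solvable iff y ⊥ ker((I - K)^*) = span{(7, 3, 3)}, i.e. iff 7y_1 + 3y_2 + 3y_3 = 0. When solvable, x is determined up to adding multiples of (-1, 1, -1) (ker(I - K) = span{(-1, 1, -1)}, dimension 1).

K has rank 2 and factors as K = U V^T = u1 v1^T + u2 v2^T with u1 = (-1, 1, -1), v1 = (-1, 3, 3), u2 = (0, -2, -2), v2 = (0, -2, -2) (multiplying out reproduces the displayed K). The nonzero eigenvalues of U V^T coincide with those of the 2 x 2 matrix G = V^T U = [[v1·u1, v1·u2], [v2·u1, v2·u2]] = [[1, -12], [0, 8]], and by the Sylvester determinant identity det(I_3 - U V^T) = det(I_2 - V^T U) = det([[0, 12], [0, -7]]) = (0)(-7) - (12)(0) = 0. (Direct check: I - K =
[[0, 3, 3],
 [1, -6, -7],
 [-1, -1, 0]]
has determinant 0.) So 1 is an eigenvalue of K and (I - K) is not invertible. The finite-dimensional Fredholm alternative says: either (I - K) is invertible, or ker(I - K) ≠ {0} and then range(I - K) = ker((I - K)^*)^⊥, with dim ker(I - K) = dim ker((I - K)^*). We are in the second case, so we compute both kernels via the 2 x 2 reduction. If (I - U V^T) x = 0 then x = U (V^T x) lies in the column space of U; writing x = U b gives U (I_2 - G) b = 0, and since u1, u2 are independent, (I_2 - G) b = 0. With I_2 - G = [[0, 12], [0, -7]] (singular, as its determinant is 0) a null vector is b = (1, 0), so ker(I - K) = span{1·u1 + (0)·u2} = span{(-1, 1, -1)}. For the adjoint, (I - K)^* = I - K^T = I - V U^T, and the same argument gives ker((I - K)^*) = {V a : (I_2 - G)^T a = 0}; (I_2 - G)^T = [[0, 0], [12, -7]] has null vector a = (-7, -12), so ker((I - K)^*) = span{-7·v1 + (-12)·v2} = span{(7, 3, 3)}. (Both kernels are 1-dimensional, matching rank(I - K) = 2.) Therefore (I - K) x = y is solvable iff <y, (7, 3, 3)> = 0, i.e. iff 7y_1 + 3y_2 + 3y_3 = 0; when solvable the solution set is the line x_p + c·(-1, 1, -1), c ∈ C.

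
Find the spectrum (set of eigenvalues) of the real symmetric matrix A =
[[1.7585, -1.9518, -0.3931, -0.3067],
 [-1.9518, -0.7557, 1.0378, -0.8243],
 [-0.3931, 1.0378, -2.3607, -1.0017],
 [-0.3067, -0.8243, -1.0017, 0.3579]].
sigma(A) ≈ {-3, -2, 1, 3}

A is real symmetric, so its spectrum consists of real eigenvalues. Expanding the characteristic polynomial of the displayed matrix gives
  det(λ I - A) = p(λ) = λ^4 + (1)λ^3 + (-11)λ^2 + (-9)λ + (18).
Solving p(λ) = 0 yields eigenvalues ≈ -3, -2, 1, 3. (A is shown rounded to 4 decimals, so these recover the underlying integer eigenvalues to within that precision.)
Verification: the trace of A = -1 equals the sum of eigenvalues -1, and det(A) ≈ 18.0003 matches the eigenvalue product 18.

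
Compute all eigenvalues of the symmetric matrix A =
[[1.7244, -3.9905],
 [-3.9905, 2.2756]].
sigma(A) ≈ {-2, 6}

A is real symmetric, so its spectrum consists of real eigenvalues. Expanding the characteristic polynomial of the displayed matrix gives
  det(λ I - A) = p(λ) = λ^2 + (-4)λ + (-12).
Solving p(λ) = 0 yields eigenvalues ≈ -2, 6. (A is shown rounded to 4 decimals, so these recover the underlying integer eigenvalues to within that precision.)
Verification: the trace of A = 4 equals the sum of eigenvalues 4, and det(A) ≈ -12.0000 matches the eigenvalue product -12.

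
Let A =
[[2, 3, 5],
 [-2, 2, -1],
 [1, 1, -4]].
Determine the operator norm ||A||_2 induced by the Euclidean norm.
||A||_2 ≈ 6.8247 (= sqrt(largest eigenvalue of A^T A))

||A||_2 = sigma_max(A) = sqrt(lambda_max(A^T A)). Form the symmetric matrix M = A^T A =
[[9, 3, 8],
 [3, 14, 9],
 [8, 9, 42]].
Its characteristic polynomial (trace, sum of principal 2x2 minors, determinant of M give the coefficients) is
  p(λ) = det(λ I - M) = λ^3 - 65λ^2 + 938λ - 3721.
No integer candidate from the rational root theorem (±divisors of 3721) is a root, so the roots are irrational. The cubic discriminant is Δ = 38458665 > 0, so there are three distinct real roots. p(6) = -217 and p(7) = 3 have opposite signs, so a root lies in (6, 7); Newton's method refines it to λ ≈ 6.9829. p(11) = 63 and p(12) = -97 have opposite signs, so a root lies in (11, 12); Newton's method refines it to λ ≈ 11.4408. p(46) = -777 and p(47) = 603 have opposite signs, so a root lies in (46, 47); Newton's method refines it to λ ≈ 46.5762. Check (Vieta): the three roots sum to 65, matching tr M = 65.
So the eigenvalues of A^T A are ≈ 6.9829, 11.4408, 46.5762 (all ≥ 0, as they must be for A^T A). The largest is λ_max ≈ 46.5762, hence ||A||_2 = sqrt(λ_max) ≈ 6.8247.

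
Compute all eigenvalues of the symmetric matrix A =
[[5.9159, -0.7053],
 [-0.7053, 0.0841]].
sigma(A) ≈ {0, 6}

A is real symmetric, so its spectrum consists of real eigenvalues. Expanding the characteristic polynomial of the displayed matrix gives
  det(λ I - A) = p(λ) = λ^2 + (-6)λ + (0).
Solving p(λ) = 0 yields eigenvalues ≈ 0, 6. (A is shown rounded to 4 decimals, so these recover the underlying integer eigenvalues to within that precision.)
Verification: the trace of A = 6 equals the sum of eigenvalues 6, and det(A) ≈ 0.0001 matches the eigenvalue product 0.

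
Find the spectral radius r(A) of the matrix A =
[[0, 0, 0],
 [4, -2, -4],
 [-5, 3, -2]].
r(A) = 4

The eigenvalues of A are the roots of its characteristic polynomial. With M = A (coefficients from the trace, the sum of principal 2x2 minors, and det A):
  p(λ) = det(λ I - M) = λ^3 + 4λ^2 + 16λ.
The constant term is 0, so λ = 0 is a root. Dividing out λ leaves p(λ) = λ(λ^2 + 4λ + 16). For λ^2 + 4λ + 16 the discriminant is -48. It is negative, so the roots are the complex-conjugate pair λ = -2 ± (sqrt(48)/2) i ≈ -2 ± 3.4641i. For a conjugate pair the product of the roots equals the constant term, so |λ|^2 = 16 and |λ| = sqrt(16) = 4.
Thus the eigenvalues (to 4 decimals) are -2 ± 3.4641i (modulus 4); 0 (modulus 0). The spectral radius is the largest modulus: r(A) = 4. (Cross-check: r(A) ≤ ||A||_2 ≈ 7.4181; equality holds whenever A is normal, though it can also hold for some non-normal A.)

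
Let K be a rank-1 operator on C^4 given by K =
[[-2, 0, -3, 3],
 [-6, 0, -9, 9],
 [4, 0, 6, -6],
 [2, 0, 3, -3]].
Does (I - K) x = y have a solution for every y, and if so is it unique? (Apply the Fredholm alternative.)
(I - K) is singular (det(I - K) = 0, i.e. 1 ∈ sigma(K)). (I - K) x = y is solvable iff y ⊥ ker((I - K)^*) = span{(-2, 0, -3, 3)}, i.e. iff -2y_1 - 3y_3 + 3y_4 = 0. When solvable, the solutions are x = y + c·(1, 3, -2, -1), c arbitrary (ker(I - K) = span{(1, 3, -2, -1)}, dimension 1).

K has rank 1, so it is an outer product K = u v^T: every row of K is a multiple of one row vector. Reading off the entries, u = (1, 3, -2, -1) and v = (-2, 0, -3, 3) (row i of K equals u_i·v^T). A rank-one matrix u v^T satisfies K u = u (v·u) and kills the (3)-dimensional subspace v^⊥, so its characteristic polynomial is lambda^3 (lambda - v·u) with v·u = tr K = 1. Hence the eigenvalues of I - K are 1 (multiplicity 3) and 1 - (1) = 0, so det(I - K) = 0. (Direct check: I - K =
[[3, 0, 3, -3],
 [6, 1, 9, -9],
 [-4, 0, -5, 6],
 [-2, 0, -3, 4]]
has determinant 0.) So 1 is an eigenvalue of K and (I - K) is not invertible. The finite-dimensional Fredholm alternative says: either (I - K) is invertible, or ker(I - K) ≠ {0} and then range(I - K) = ker((I - K)^*)^⊥, with dim ker(I - K) = dim ker((I - K)^*). We are in the second case, so we need both kernels. Kernel of I - K: (I - K) u = u - u (v·u) = u - u = 0, so ker(I - K) = span{u} = span{(1, 3, -2, -1)} (it is exactly 1-dimensional because rank(I - K) = 3). Kernel of the adjoint: K is real, so (I - K)^* = I - K^T = I - v u^T, and (I - v u^T) v = v - v (u·v) = 0; hence ker((I - K)^*) = span{v} = span{(-2, 0, -3, 3)}. Therefore (I - K) x = y is solvable iff <y, v> = 0, i.e. iff -2y_1 - 3y_3 + 3y_4 = 0. When this holds, K y = u (v·y) = 0, so (I - K) y = y and x = y is a particular solution; the full solution set is the line x = y + c·u = y + c·(1, 3, -2, -1), c ∈ C.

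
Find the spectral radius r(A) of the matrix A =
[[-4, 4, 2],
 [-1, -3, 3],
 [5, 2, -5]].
r(A) ≈ 6.6112

The eigenvalues of A are the roots of its characteristic polynomial. With M = A (coefficients from the trace, the sum of principal 2x2 minors, and det A):
  p(λ) = det(λ I - M) = λ^3 + 12λ^2 + 35λ - 30.
No integer candidate from the rational root theorem (±divisors of 30) is a root, so the roots are irrational. The cubic discriminant is Δ = -38840 < 0, so there is one real root and a complex-conjugate pair. p(0) = -30 and p(1) = 18 have opposite signs, so a root lies in (0, 1); Newton's method refines it to λ ≈ 0.6864. Dividing out (λ - (0.6864)) leaves approximately λ^2 + 12.6864λ + 43.7077. For λ^2 + 12.6864λ + 43.7077 the discriminant is -13.8864. It is negative, so the remaining roots are the complex-conjugate pair λ ≈ -6.3432 ± 1.8632i. Their product equals the constant term, so |λ|^2 ≈ 43.7077 and |λ| ≈ 6.6112.
Thus the eigenvalues (to 4 decimals) are 0.6864 (modulus 0.6864); -6.3432 ± 1.8632i (modulus 6.6112). The spectral radius is the largest modulus: r(A) ≈ 6.6112. (Cross-check: r(A) ≤ ||A||_2 ≈ 8.7568; equality holds whenever A is normal, though it can also hold for some non-normal A.)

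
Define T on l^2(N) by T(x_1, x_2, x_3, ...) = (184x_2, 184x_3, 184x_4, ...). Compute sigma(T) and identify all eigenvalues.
sigma(T) = closed disk {z in C : |z| ≤ 184}; sigma_p(T) = open disk {z in C : |z| < 184}

Note T = 184·V where V is the unit left shift (V x)_k = x_{k+1}; so sigma(T) = 184·sigma(V) and ||T|| = 184||V||. ||T x||^2 = 33856sum_{k≥2} |x_k|^2 ≤ 33856||x||^2, with equality on {x : x_1 = 0}, so ||T|| = 184. For any lambda with |lambda| < 184, set r = lambda/184 (|r| < 1); the vector x = (1, r, r^2, ...) is in l^2 and satisfies T x = 184(r, r^2, ...) = lambda x, so lambda is an eigenvalue. On the boundary |lambda| = 184 the geometric series diverges, so no l^2 eigenvector exists, but these lambda lie in the approximate point spectrum. Hence sigma(T) is the closed disk of radius 184 and sigma_p(T) is the open disk.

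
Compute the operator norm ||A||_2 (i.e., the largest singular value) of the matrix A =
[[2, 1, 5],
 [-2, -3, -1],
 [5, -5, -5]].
||A||_2 ≈ 9.2325 (= sqrt(largest eigenvalue of A^T A))

||A||_2 = sigma_max(A) = sqrt(lambda_max(A^T A)). Form the symmetric matrix M = A^T A =
[[33, -17, -13],
 [-17, 35, 33],
 [-13, 33, 51]].
Its characteristic polynomial (trace, sum of principal 2x2 minors, determinant of M give the coefficients) is
  p(λ) = det(λ I - M) = λ^3 - 119λ^2 + 3076λ - 16900.
No integer candidate from the rational root theorem (±divisors of 16900) is a root, so the roots are irrational. The cubic discriminant is Δ = 7292884432 > 0, so there are three distinct real roots. p(7) = -856 and p(8) = 604 have opposite signs, so a root lies in (7, 8); Newton's method refines it to λ ≈ 7.5701. p(26) = 208 and p(27) = -916 have opposite signs, so a root lies in (26, 27); Newton's method refines it to λ ≈ 26.1905. p(85) = -1090 and p(86) = 3568 have opposite signs, so a root lies in (85, 86); Newton's method refines it to λ ≈ 85.2394. Check (Vieta): the three roots sum to 119, matching tr M = 119.
So the eigenvalues of A^T A are ≈ 7.5701, 26.1905, 85.2394 (all ≥ 0, as they must be for A^T A). The largest is λ_max ≈ 85.2394, hence ||A||_2 = sqrt(λ_max) ≈ 9.2325.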